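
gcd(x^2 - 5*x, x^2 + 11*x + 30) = 1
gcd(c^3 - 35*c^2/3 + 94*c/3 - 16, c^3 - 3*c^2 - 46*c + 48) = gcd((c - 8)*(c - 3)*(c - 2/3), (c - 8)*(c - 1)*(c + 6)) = c - 8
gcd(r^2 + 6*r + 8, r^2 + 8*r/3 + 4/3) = r + 2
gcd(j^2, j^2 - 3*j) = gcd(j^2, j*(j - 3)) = j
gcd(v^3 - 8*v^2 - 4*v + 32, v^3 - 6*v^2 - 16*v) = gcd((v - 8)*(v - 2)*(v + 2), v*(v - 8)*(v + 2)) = v^2 - 6*v - 16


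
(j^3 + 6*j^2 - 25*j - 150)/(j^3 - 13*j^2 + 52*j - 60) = (j^2 + 11*j + 30)/(j^2 - 8*j + 12)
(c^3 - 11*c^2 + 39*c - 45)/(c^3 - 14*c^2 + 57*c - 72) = (c - 5)/(c - 8)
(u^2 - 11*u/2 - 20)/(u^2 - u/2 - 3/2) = (-2*u^2 + 11*u + 40)/(-2*u^2 + u + 3)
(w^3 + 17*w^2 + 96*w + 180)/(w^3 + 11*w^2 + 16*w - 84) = (w^2 + 11*w + 30)/(w^2 + 5*w - 14)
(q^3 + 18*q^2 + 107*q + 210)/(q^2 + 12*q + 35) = q + 6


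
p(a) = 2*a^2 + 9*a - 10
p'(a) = 4*a + 9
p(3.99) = 57.75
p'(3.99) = 24.96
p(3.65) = 49.50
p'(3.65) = 23.60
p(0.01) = -9.91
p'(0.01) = 9.04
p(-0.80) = -15.92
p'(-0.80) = 5.80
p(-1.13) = -17.62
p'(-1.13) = 4.48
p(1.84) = 13.33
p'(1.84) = 16.36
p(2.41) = 23.31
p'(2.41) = 18.64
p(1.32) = 5.36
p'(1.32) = 14.28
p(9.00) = 233.00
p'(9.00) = 45.00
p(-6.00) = 8.00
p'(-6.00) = -15.00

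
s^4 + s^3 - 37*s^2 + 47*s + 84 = (s - 4)*(s - 3)*(s + 1)*(s + 7)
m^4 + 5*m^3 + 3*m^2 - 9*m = m*(m - 1)*(m + 3)^2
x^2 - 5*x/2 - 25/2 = (x - 5)*(x + 5/2)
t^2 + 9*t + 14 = (t + 2)*(t + 7)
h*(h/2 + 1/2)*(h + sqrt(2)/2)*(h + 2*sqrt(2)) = h^4/2 + h^3/2 + 5*sqrt(2)*h^3/4 + h^2 + 5*sqrt(2)*h^2/4 + h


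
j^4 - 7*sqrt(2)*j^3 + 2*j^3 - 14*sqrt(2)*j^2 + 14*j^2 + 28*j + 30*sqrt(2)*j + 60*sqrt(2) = (j + 2)*(j - 5*sqrt(2))*(j - 3*sqrt(2))*(j + sqrt(2))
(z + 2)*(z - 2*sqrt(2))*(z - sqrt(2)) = z^3 - 3*sqrt(2)*z^2 + 2*z^2 - 6*sqrt(2)*z + 4*z + 8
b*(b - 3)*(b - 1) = b^3 - 4*b^2 + 3*b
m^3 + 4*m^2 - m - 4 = (m - 1)*(m + 1)*(m + 4)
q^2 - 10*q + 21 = (q - 7)*(q - 3)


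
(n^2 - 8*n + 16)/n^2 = 1 - 8/n + 16/n^2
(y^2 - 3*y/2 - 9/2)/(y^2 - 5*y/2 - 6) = (y - 3)/(y - 4)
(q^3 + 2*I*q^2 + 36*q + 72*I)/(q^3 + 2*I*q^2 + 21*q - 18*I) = (q^2 - 4*I*q + 12)/(q^2 - 4*I*q - 3)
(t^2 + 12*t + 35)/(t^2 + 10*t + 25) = (t + 7)/(t + 5)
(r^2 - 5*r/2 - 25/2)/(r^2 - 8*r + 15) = (r + 5/2)/(r - 3)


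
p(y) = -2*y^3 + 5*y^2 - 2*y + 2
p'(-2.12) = -50.17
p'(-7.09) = -374.51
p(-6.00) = 626.00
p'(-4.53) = -170.43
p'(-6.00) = -278.00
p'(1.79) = -3.32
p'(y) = -6*y^2 + 10*y - 2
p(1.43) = 3.52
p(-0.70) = 6.54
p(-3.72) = 181.59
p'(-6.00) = -278.00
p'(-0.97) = -17.35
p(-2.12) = 47.77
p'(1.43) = 0.03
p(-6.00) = 626.00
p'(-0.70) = -11.94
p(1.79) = 2.97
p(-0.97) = 10.47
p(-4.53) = 299.58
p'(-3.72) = -122.23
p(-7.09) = 980.32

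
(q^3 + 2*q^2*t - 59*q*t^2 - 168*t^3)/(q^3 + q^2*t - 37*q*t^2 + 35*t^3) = (q^2 - 5*q*t - 24*t^2)/(q^2 - 6*q*t + 5*t^2)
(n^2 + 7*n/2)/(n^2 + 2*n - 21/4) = 2*n/(2*n - 3)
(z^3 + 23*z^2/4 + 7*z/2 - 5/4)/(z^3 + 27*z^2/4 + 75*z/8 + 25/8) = 2*(4*z^2 + 3*z - 1)/(8*z^2 + 14*z + 5)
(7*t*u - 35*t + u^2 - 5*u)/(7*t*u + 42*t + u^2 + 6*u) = (u - 5)/(u + 6)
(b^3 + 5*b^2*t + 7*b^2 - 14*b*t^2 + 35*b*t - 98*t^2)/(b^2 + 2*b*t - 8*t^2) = (b^2 + 7*b*t + 7*b + 49*t)/(b + 4*t)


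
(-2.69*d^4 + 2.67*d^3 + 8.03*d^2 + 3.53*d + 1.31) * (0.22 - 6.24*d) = 16.7856*d^5 - 17.2526*d^4 - 49.5198*d^3 - 20.2606*d^2 - 7.3978*d + 0.2882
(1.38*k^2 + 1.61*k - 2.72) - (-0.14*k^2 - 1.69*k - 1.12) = 1.52*k^2 + 3.3*k - 1.6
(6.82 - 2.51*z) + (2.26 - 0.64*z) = 9.08 - 3.15*z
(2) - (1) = 1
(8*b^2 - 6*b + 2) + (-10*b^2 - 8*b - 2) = -2*b^2 - 14*b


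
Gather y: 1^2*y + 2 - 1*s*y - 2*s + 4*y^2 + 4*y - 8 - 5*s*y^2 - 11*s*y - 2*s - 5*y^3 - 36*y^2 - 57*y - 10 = -4*s - 5*y^3 + y^2*(-5*s - 32) + y*(-12*s - 52) - 16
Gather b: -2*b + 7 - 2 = 5 - 2*b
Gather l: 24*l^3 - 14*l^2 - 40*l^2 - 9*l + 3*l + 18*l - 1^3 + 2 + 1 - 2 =24*l^3 - 54*l^2 + 12*l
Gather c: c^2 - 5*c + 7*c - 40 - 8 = c^2 + 2*c - 48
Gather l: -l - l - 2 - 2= -2*l - 4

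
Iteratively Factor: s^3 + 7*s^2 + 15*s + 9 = (s + 3)*(s^2 + 4*s + 3) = (s + 1)*(s + 3)*(s + 3)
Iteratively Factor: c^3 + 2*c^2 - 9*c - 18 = (c + 2)*(c^2 - 9) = (c + 2)*(c + 3)*(c - 3)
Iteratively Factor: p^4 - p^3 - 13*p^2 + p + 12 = (p - 1)*(p^3 - 13*p - 12) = (p - 4)*(p - 1)*(p^2 + 4*p + 3) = (p - 4)*(p - 1)*(p + 1)*(p + 3)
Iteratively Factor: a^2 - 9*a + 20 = (a - 5)*(a - 4)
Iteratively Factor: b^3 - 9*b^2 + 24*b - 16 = (b - 4)*(b^2 - 5*b + 4) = (b - 4)*(b - 1)*(b - 4)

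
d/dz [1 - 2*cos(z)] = 2*sin(z)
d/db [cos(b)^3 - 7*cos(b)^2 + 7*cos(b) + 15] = (-3*cos(b)^2 + 14*cos(b) - 7)*sin(b)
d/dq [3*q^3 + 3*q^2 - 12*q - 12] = 9*q^2 + 6*q - 12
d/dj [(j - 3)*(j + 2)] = 2*j - 1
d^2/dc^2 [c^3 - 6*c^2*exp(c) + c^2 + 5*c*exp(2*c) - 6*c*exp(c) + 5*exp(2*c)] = -6*c^2*exp(c) + 20*c*exp(2*c) - 30*c*exp(c) + 6*c + 40*exp(2*c) - 24*exp(c) + 2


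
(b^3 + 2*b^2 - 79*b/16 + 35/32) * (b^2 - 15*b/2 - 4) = b^5 - 11*b^4/2 - 383*b^3/16 + 241*b^2/8 + 739*b/64 - 35/8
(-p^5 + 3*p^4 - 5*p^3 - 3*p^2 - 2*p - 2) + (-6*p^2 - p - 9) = -p^5 + 3*p^4 - 5*p^3 - 9*p^2 - 3*p - 11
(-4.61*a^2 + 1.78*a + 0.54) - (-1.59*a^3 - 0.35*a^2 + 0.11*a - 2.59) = 1.59*a^3 - 4.26*a^2 + 1.67*a + 3.13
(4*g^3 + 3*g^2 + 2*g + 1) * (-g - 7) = -4*g^4 - 31*g^3 - 23*g^2 - 15*g - 7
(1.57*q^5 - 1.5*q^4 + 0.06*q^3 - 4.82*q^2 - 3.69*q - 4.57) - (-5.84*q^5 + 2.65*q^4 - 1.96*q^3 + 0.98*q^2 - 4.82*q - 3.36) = 7.41*q^5 - 4.15*q^4 + 2.02*q^3 - 5.8*q^2 + 1.13*q - 1.21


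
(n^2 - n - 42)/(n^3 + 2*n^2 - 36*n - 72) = (n - 7)/(n^2 - 4*n - 12)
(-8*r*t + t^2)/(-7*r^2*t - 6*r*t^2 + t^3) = (8*r - t)/(7*r^2 + 6*r*t - t^2)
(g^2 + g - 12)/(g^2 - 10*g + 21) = (g + 4)/(g - 7)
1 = 1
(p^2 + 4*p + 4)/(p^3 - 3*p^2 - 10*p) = (p + 2)/(p*(p - 5))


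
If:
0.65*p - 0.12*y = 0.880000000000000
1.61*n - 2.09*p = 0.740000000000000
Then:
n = 0.239655996177735*y + 2.21710463449594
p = 0.184615384615385*y + 1.35384615384615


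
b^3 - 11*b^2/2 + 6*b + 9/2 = (b - 3)^2*(b + 1/2)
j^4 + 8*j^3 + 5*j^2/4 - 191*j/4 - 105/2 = (j - 5/2)*(j + 3/2)*(j + 2)*(j + 7)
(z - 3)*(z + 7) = z^2 + 4*z - 21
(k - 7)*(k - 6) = k^2 - 13*k + 42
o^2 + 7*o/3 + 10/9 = (o + 2/3)*(o + 5/3)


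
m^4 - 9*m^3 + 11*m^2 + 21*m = m*(m - 7)*(m - 3)*(m + 1)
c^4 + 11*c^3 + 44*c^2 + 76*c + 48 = (c + 2)^2*(c + 3)*(c + 4)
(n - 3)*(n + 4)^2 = n^3 + 5*n^2 - 8*n - 48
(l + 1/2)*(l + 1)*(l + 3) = l^3 + 9*l^2/2 + 5*l + 3/2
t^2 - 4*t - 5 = (t - 5)*(t + 1)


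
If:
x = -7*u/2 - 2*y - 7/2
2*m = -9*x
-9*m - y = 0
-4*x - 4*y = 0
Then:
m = 0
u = -1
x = 0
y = 0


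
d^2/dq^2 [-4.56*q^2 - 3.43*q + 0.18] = -9.12000000000000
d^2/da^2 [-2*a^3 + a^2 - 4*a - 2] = 2 - 12*a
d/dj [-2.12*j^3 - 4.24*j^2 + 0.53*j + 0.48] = -6.36*j^2 - 8.48*j + 0.53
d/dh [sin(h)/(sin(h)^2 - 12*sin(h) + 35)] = (cos(h)^2 + 34)*cos(h)/((sin(h) - 7)^2*(sin(h) - 5)^2)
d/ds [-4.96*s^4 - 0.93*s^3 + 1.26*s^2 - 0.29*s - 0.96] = -19.84*s^3 - 2.79*s^2 + 2.52*s - 0.29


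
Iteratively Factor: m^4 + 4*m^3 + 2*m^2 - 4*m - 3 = (m - 1)*(m^3 + 5*m^2 + 7*m + 3) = (m - 1)*(m + 1)*(m^2 + 4*m + 3) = (m - 1)*(m + 1)^2*(m + 3)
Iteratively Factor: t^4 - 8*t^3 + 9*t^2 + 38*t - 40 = (t - 4)*(t^3 - 4*t^2 - 7*t + 10) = (t - 4)*(t - 1)*(t^2 - 3*t - 10) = (t - 5)*(t - 4)*(t - 1)*(t + 2)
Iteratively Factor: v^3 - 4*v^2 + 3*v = (v - 3)*(v^2 - v) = v*(v - 3)*(v - 1)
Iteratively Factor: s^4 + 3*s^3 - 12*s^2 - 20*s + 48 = (s + 3)*(s^3 - 12*s + 16) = (s - 2)*(s + 3)*(s^2 + 2*s - 8) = (s - 2)*(s + 3)*(s + 4)*(s - 2)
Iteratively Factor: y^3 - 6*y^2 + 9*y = (y)*(y^2 - 6*y + 9) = y*(y - 3)*(y - 3)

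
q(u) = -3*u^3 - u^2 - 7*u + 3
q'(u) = -9*u^2 - 2*u - 7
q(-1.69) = 26.45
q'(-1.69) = -29.32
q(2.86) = -95.38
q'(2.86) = -86.34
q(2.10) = -43.89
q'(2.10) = -50.89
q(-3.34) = 127.00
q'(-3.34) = -100.72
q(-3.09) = 103.59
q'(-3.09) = -86.75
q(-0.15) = 4.04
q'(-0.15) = -6.90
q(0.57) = -1.87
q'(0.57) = -11.06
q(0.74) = -3.94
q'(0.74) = -13.41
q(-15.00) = 10008.00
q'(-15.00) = -2002.00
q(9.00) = -2328.00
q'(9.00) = -754.00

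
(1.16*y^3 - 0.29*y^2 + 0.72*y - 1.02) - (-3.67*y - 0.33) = 1.16*y^3 - 0.29*y^2 + 4.39*y - 0.69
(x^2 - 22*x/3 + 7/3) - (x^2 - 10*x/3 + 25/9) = -4*x - 4/9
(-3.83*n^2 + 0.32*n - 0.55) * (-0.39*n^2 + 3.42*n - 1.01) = 1.4937*n^4 - 13.2234*n^3 + 5.1772*n^2 - 2.2042*n + 0.5555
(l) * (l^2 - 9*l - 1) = l^3 - 9*l^2 - l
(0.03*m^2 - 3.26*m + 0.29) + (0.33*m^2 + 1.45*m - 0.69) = 0.36*m^2 - 1.81*m - 0.4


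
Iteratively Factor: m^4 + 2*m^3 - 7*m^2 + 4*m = (m - 1)*(m^3 + 3*m^2 - 4*m) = (m - 1)*(m + 4)*(m^2 - m) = m*(m - 1)*(m + 4)*(m - 1)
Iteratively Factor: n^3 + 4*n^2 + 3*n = (n + 3)*(n^2 + n) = n*(n + 3)*(n + 1)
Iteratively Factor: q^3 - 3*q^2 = (q)*(q^2 - 3*q) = q^2*(q - 3)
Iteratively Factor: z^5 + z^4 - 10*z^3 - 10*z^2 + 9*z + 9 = (z + 1)*(z^4 - 10*z^2 + 9) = (z - 3)*(z + 1)*(z^3 + 3*z^2 - z - 3) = (z - 3)*(z - 1)*(z + 1)*(z^2 + 4*z + 3) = (z - 3)*(z - 1)*(z + 1)*(z + 3)*(z + 1)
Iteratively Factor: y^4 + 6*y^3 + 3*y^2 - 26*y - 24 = (y + 1)*(y^3 + 5*y^2 - 2*y - 24) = (y + 1)*(y + 4)*(y^2 + y - 6) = (y + 1)*(y + 3)*(y + 4)*(y - 2)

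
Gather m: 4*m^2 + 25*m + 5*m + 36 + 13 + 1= 4*m^2 + 30*m + 50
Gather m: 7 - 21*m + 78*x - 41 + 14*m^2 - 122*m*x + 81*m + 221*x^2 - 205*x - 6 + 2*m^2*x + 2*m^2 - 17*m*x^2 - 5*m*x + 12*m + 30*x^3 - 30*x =m^2*(2*x + 16) + m*(-17*x^2 - 127*x + 72) + 30*x^3 + 221*x^2 - 157*x - 40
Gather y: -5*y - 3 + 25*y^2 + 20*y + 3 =25*y^2 + 15*y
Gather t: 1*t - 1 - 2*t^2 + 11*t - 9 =-2*t^2 + 12*t - 10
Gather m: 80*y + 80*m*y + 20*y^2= 80*m*y + 20*y^2 + 80*y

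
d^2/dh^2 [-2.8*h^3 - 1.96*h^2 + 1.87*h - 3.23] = -16.8*h - 3.92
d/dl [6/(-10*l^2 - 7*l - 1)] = 6*(20*l + 7)/(10*l^2 + 7*l + 1)^2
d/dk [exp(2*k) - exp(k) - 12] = (2*exp(k) - 1)*exp(k)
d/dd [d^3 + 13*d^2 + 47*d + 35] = 3*d^2 + 26*d + 47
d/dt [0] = 0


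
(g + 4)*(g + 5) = g^2 + 9*g + 20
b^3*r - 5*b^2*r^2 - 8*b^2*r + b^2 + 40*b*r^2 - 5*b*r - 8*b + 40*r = (b - 8)*(b - 5*r)*(b*r + 1)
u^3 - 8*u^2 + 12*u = u*(u - 6)*(u - 2)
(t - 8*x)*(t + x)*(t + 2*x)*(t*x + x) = t^4*x - 5*t^3*x^2 + t^3*x - 22*t^2*x^3 - 5*t^2*x^2 - 16*t*x^4 - 22*t*x^3 - 16*x^4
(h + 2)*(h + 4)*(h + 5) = h^3 + 11*h^2 + 38*h + 40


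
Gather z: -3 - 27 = -30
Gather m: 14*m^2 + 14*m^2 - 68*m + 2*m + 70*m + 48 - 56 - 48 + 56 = 28*m^2 + 4*m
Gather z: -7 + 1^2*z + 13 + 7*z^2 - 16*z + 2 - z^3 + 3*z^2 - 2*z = -z^3 + 10*z^2 - 17*z + 8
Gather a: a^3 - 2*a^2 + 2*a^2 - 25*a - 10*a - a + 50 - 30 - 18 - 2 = a^3 - 36*a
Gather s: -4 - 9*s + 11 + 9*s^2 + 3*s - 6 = 9*s^2 - 6*s + 1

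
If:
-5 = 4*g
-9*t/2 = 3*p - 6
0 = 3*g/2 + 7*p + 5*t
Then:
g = -5/4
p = -115/88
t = 97/44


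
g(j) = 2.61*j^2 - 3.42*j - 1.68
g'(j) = 5.22*j - 3.42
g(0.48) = -2.72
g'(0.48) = -0.91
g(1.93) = 1.44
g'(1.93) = 6.65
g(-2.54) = 23.85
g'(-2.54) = -16.68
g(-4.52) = 67.10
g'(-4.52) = -27.01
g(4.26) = 31.12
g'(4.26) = 18.82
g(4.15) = 29.08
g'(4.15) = 18.24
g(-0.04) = -1.54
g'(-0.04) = -3.63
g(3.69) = 21.24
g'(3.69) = 15.84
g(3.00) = 11.55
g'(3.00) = 12.24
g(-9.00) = 240.51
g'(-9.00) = -50.40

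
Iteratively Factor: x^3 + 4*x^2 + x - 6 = (x - 1)*(x^2 + 5*x + 6) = (x - 1)*(x + 2)*(x + 3)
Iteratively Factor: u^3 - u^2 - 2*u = (u - 2)*(u^2 + u) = (u - 2)*(u + 1)*(u)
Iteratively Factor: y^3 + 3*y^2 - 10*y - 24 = (y + 4)*(y^2 - y - 6) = (y + 2)*(y + 4)*(y - 3)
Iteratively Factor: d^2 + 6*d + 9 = (d + 3)*(d + 3)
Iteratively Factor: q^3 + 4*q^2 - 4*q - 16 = (q - 2)*(q^2 + 6*q + 8) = (q - 2)*(q + 2)*(q + 4)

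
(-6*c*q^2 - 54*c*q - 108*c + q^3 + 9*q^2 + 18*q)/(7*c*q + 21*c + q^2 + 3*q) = (-6*c*q - 36*c + q^2 + 6*q)/(7*c + q)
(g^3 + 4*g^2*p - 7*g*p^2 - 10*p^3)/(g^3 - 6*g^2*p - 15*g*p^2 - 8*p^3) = (-g^2 - 3*g*p + 10*p^2)/(-g^2 + 7*g*p + 8*p^2)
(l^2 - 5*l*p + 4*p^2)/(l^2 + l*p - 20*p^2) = (l - p)/(l + 5*p)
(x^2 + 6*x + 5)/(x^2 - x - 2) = (x + 5)/(x - 2)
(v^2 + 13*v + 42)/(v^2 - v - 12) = (v^2 + 13*v + 42)/(v^2 - v - 12)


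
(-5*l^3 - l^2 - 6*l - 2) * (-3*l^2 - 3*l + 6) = 15*l^5 + 18*l^4 - 9*l^3 + 18*l^2 - 30*l - 12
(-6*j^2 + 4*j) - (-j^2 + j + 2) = -5*j^2 + 3*j - 2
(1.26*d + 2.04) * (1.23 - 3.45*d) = -4.347*d^2 - 5.4882*d + 2.5092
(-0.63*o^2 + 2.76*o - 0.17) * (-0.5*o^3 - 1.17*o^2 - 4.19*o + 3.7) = 0.315*o^5 - 0.6429*o^4 - 0.504499999999999*o^3 - 13.6965*o^2 + 10.9243*o - 0.629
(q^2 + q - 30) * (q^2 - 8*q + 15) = q^4 - 7*q^3 - 23*q^2 + 255*q - 450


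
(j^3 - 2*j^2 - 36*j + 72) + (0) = j^3 - 2*j^2 - 36*j + 72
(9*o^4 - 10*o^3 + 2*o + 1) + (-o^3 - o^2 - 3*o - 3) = 9*o^4 - 11*o^3 - o^2 - o - 2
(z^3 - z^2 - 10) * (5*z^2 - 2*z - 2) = 5*z^5 - 7*z^4 - 48*z^2 + 20*z + 20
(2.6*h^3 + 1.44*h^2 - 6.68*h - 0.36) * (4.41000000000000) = 11.466*h^3 + 6.3504*h^2 - 29.4588*h - 1.5876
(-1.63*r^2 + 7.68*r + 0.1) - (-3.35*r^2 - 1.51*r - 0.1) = 1.72*r^2 + 9.19*r + 0.2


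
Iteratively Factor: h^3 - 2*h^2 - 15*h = (h - 5)*(h^2 + 3*h) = (h - 5)*(h + 3)*(h)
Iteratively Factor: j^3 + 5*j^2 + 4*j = (j + 4)*(j^2 + j) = j*(j + 4)*(j + 1)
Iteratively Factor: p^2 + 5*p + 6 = (p + 3)*(p + 2)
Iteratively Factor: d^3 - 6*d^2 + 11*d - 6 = (d - 2)*(d^2 - 4*d + 3) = (d - 2)*(d - 1)*(d - 3)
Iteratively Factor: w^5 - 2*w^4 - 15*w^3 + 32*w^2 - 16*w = (w - 4)*(w^4 + 2*w^3 - 7*w^2 + 4*w) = (w - 4)*(w + 4)*(w^3 - 2*w^2 + w) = w*(w - 4)*(w + 4)*(w^2 - 2*w + 1) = w*(w - 4)*(w - 1)*(w + 4)*(w - 1)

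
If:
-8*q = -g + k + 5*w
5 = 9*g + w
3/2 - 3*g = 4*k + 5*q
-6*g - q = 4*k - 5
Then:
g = 623/1334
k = 454/667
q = -350/667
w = 1063/1334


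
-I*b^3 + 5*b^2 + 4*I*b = b*(b + 4*I)*(-I*b + 1)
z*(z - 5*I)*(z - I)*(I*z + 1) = I*z^4 + 7*z^3 - 11*I*z^2 - 5*z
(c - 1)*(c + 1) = c^2 - 1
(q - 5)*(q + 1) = q^2 - 4*q - 5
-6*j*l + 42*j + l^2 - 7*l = (-6*j + l)*(l - 7)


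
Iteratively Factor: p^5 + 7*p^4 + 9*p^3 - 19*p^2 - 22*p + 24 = (p + 3)*(p^4 + 4*p^3 - 3*p^2 - 10*p + 8) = (p - 1)*(p + 3)*(p^3 + 5*p^2 + 2*p - 8) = (p - 1)*(p + 3)*(p + 4)*(p^2 + p - 2) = (p - 1)^2*(p + 3)*(p + 4)*(p + 2)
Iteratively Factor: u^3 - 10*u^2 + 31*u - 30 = (u - 2)*(u^2 - 8*u + 15) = (u - 3)*(u - 2)*(u - 5)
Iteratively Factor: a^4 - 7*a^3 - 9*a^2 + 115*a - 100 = (a - 1)*(a^3 - 6*a^2 - 15*a + 100) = (a - 5)*(a - 1)*(a^2 - a - 20) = (a - 5)^2*(a - 1)*(a + 4)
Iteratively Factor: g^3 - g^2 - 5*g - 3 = (g + 1)*(g^2 - 2*g - 3) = (g - 3)*(g + 1)*(g + 1)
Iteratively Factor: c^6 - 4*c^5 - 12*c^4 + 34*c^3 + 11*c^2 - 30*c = (c + 3)*(c^5 - 7*c^4 + 9*c^3 + 7*c^2 - 10*c) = (c - 2)*(c + 3)*(c^4 - 5*c^3 - c^2 + 5*c) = (c - 2)*(c - 1)*(c + 3)*(c^3 - 4*c^2 - 5*c) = (c - 5)*(c - 2)*(c - 1)*(c + 3)*(c^2 + c) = c*(c - 5)*(c - 2)*(c - 1)*(c + 3)*(c + 1)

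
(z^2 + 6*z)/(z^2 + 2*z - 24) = z/(z - 4)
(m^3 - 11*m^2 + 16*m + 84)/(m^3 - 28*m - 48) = (m - 7)/(m + 4)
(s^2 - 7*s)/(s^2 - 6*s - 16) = s*(7 - s)/(-s^2 + 6*s + 16)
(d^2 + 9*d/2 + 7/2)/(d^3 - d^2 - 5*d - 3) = (d + 7/2)/(d^2 - 2*d - 3)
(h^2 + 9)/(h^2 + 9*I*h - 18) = (h - 3*I)/(h + 6*I)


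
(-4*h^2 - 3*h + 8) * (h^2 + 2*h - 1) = -4*h^4 - 11*h^3 + 6*h^2 + 19*h - 8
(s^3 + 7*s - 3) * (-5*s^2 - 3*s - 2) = -5*s^5 - 3*s^4 - 37*s^3 - 6*s^2 - 5*s + 6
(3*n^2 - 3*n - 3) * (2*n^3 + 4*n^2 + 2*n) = 6*n^5 + 6*n^4 - 12*n^3 - 18*n^2 - 6*n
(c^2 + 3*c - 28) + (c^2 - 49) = 2*c^2 + 3*c - 77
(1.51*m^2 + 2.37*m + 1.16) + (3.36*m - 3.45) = 1.51*m^2 + 5.73*m - 2.29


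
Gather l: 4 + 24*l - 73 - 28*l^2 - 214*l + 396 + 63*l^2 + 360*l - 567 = 35*l^2 + 170*l - 240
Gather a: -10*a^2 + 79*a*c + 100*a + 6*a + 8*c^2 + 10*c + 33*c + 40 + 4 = -10*a^2 + a*(79*c + 106) + 8*c^2 + 43*c + 44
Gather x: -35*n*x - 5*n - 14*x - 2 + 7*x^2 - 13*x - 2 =-5*n + 7*x^2 + x*(-35*n - 27) - 4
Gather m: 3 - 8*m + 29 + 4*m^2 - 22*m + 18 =4*m^2 - 30*m + 50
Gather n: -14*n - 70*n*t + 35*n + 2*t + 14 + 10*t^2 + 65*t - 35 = n*(21 - 70*t) + 10*t^2 + 67*t - 21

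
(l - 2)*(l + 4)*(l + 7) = l^3 + 9*l^2 + 6*l - 56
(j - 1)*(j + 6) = j^2 + 5*j - 6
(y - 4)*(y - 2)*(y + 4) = y^3 - 2*y^2 - 16*y + 32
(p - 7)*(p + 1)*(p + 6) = p^3 - 43*p - 42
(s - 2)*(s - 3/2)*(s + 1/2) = s^3 - 3*s^2 + 5*s/4 + 3/2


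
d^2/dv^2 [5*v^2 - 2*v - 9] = 10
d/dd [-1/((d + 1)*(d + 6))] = (2*d + 7)/((d + 1)^2*(d + 6)^2)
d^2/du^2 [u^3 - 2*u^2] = 6*u - 4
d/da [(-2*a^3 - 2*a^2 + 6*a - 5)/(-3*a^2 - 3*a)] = (2*a^4 + 4*a^3 + 8*a^2 - 10*a - 5)/(3*a^2*(a^2 + 2*a + 1))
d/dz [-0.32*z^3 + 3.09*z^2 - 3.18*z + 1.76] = -0.96*z^2 + 6.18*z - 3.18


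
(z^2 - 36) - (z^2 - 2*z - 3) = 2*z - 33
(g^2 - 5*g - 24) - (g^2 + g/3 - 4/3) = -16*g/3 - 68/3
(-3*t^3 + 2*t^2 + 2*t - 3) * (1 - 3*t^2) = 9*t^5 - 6*t^4 - 9*t^3 + 11*t^2 + 2*t - 3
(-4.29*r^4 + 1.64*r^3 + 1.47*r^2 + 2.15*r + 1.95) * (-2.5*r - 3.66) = 10.725*r^5 + 11.6014*r^4 - 9.6774*r^3 - 10.7552*r^2 - 12.744*r - 7.137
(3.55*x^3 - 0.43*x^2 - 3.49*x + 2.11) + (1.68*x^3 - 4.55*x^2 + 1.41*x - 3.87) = 5.23*x^3 - 4.98*x^2 - 2.08*x - 1.76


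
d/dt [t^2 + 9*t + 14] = 2*t + 9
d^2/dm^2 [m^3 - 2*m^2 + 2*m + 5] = 6*m - 4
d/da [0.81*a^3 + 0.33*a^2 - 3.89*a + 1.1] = 2.43*a^2 + 0.66*a - 3.89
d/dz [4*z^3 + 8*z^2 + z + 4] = 12*z^2 + 16*z + 1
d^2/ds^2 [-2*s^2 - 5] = -4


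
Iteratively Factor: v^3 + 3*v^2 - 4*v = (v + 4)*(v^2 - v) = (v - 1)*(v + 4)*(v)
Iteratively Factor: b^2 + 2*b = (b + 2)*(b)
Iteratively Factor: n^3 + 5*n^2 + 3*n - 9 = (n + 3)*(n^2 + 2*n - 3) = (n + 3)^2*(n - 1)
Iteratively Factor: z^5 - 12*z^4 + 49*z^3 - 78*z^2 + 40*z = (z - 5)*(z^4 - 7*z^3 + 14*z^2 - 8*z) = (z - 5)*(z - 1)*(z^3 - 6*z^2 + 8*z) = (z - 5)*(z - 2)*(z - 1)*(z^2 - 4*z) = z*(z - 5)*(z - 2)*(z - 1)*(z - 4)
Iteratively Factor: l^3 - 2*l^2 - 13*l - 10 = (l - 5)*(l^2 + 3*l + 2) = (l - 5)*(l + 2)*(l + 1)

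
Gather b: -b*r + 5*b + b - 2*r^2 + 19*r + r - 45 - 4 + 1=b*(6 - r) - 2*r^2 + 20*r - 48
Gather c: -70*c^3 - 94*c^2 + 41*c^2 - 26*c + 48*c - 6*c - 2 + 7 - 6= -70*c^3 - 53*c^2 + 16*c - 1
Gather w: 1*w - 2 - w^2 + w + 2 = -w^2 + 2*w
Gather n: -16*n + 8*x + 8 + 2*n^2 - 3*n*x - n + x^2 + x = 2*n^2 + n*(-3*x - 17) + x^2 + 9*x + 8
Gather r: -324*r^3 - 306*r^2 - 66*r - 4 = -324*r^3 - 306*r^2 - 66*r - 4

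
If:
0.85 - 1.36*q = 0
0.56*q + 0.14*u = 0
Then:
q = 0.62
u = -2.50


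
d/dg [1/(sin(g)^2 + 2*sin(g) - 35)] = -2*(sin(g) + 1)*cos(g)/(sin(g)^2 + 2*sin(g) - 35)^2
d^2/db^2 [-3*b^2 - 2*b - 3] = -6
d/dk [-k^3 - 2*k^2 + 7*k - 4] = -3*k^2 - 4*k + 7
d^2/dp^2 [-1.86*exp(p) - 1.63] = -1.86*exp(p)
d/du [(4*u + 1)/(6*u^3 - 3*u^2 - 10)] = 2*(12*u^3 - 6*u^2 - 3*u*(3*u - 1)*(4*u + 1) - 20)/(-6*u^3 + 3*u^2 + 10)^2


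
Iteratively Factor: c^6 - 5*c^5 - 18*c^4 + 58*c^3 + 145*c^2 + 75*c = (c + 1)*(c^5 - 6*c^4 - 12*c^3 + 70*c^2 + 75*c) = (c - 5)*(c + 1)*(c^4 - c^3 - 17*c^2 - 15*c) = (c - 5)*(c + 1)^2*(c^3 - 2*c^2 - 15*c) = (c - 5)^2*(c + 1)^2*(c^2 + 3*c) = (c - 5)^2*(c + 1)^2*(c + 3)*(c)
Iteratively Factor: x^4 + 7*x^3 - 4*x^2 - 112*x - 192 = (x + 4)*(x^3 + 3*x^2 - 16*x - 48) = (x + 4)^2*(x^2 - x - 12) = (x - 4)*(x + 4)^2*(x + 3)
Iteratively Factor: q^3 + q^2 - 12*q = (q - 3)*(q^2 + 4*q) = q*(q - 3)*(q + 4)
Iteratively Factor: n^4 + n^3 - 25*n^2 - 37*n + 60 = (n - 5)*(n^3 + 6*n^2 + 5*n - 12) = (n - 5)*(n + 3)*(n^2 + 3*n - 4) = (n - 5)*(n + 3)*(n + 4)*(n - 1)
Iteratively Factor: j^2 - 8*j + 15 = (j - 3)*(j - 5)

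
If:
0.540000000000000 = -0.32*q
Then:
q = -1.69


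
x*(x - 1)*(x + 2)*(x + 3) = x^4 + 4*x^3 + x^2 - 6*x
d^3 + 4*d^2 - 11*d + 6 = (d - 1)^2*(d + 6)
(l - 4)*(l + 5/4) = l^2 - 11*l/4 - 5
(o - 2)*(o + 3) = o^2 + o - 6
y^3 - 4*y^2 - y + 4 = (y - 4)*(y - 1)*(y + 1)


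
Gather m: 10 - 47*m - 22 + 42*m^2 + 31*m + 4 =42*m^2 - 16*m - 8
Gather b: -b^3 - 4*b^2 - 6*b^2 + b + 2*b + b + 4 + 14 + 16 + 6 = -b^3 - 10*b^2 + 4*b + 40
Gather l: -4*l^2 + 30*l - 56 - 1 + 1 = -4*l^2 + 30*l - 56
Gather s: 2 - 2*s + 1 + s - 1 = 2 - s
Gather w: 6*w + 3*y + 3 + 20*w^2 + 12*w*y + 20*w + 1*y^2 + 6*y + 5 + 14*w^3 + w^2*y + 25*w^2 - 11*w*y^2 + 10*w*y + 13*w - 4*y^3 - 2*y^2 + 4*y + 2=14*w^3 + w^2*(y + 45) + w*(-11*y^2 + 22*y + 39) - 4*y^3 - y^2 + 13*y + 10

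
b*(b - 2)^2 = b^3 - 4*b^2 + 4*b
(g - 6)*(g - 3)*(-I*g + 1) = -I*g^3 + g^2 + 9*I*g^2 - 9*g - 18*I*g + 18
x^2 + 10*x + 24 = (x + 4)*(x + 6)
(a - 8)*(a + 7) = a^2 - a - 56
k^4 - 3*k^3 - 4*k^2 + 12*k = k*(k - 3)*(k - 2)*(k + 2)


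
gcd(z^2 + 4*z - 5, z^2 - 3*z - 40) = z + 5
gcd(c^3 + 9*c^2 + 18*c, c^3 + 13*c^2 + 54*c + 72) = c^2 + 9*c + 18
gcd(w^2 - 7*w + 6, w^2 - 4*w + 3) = w - 1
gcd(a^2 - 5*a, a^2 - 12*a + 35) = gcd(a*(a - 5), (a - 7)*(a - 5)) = a - 5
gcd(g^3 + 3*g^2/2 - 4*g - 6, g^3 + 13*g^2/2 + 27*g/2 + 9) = g^2 + 7*g/2 + 3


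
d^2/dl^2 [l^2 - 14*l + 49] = 2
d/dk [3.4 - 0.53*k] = -0.530000000000000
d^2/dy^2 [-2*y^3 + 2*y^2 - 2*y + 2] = 4 - 12*y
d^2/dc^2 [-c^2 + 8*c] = -2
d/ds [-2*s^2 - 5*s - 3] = -4*s - 5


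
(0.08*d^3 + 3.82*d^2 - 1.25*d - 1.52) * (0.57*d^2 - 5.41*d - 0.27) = 0.0456*d^5 + 1.7446*d^4 - 21.4003*d^3 + 4.8647*d^2 + 8.5607*d + 0.4104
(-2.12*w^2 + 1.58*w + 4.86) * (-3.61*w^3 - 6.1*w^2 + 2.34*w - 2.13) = 7.6532*w^5 + 7.2282*w^4 - 32.1434*w^3 - 21.4332*w^2 + 8.007*w - 10.3518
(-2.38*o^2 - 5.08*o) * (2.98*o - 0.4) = -7.0924*o^3 - 14.1864*o^2 + 2.032*o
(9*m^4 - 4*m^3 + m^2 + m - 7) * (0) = 0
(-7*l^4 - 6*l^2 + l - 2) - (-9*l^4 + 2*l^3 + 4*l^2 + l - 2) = 2*l^4 - 2*l^3 - 10*l^2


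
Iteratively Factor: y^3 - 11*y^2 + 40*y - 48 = (y - 4)*(y^2 - 7*y + 12) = (y - 4)*(y - 3)*(y - 4)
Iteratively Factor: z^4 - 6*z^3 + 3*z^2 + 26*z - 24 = (z - 3)*(z^3 - 3*z^2 - 6*z + 8) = (z - 4)*(z - 3)*(z^2 + z - 2) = (z - 4)*(z - 3)*(z + 2)*(z - 1)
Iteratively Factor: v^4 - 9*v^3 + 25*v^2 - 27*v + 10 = (v - 1)*(v^3 - 8*v^2 + 17*v - 10) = (v - 2)*(v - 1)*(v^2 - 6*v + 5) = (v - 2)*(v - 1)^2*(v - 5)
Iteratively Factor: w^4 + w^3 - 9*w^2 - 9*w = (w - 3)*(w^3 + 4*w^2 + 3*w) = w*(w - 3)*(w^2 + 4*w + 3) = w*(w - 3)*(w + 1)*(w + 3)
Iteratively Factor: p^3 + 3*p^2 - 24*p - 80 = (p + 4)*(p^2 - p - 20) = (p + 4)^2*(p - 5)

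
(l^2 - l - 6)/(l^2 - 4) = (l - 3)/(l - 2)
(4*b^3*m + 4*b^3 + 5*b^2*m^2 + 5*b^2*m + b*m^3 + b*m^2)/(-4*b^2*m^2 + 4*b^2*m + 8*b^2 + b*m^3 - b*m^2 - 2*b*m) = (-4*b^2 - 5*b*m - m^2)/(4*b*m - 8*b - m^2 + 2*m)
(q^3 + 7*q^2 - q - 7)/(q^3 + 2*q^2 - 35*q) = (q^2 - 1)/(q*(q - 5))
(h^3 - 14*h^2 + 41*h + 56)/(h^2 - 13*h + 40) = (h^2 - 6*h - 7)/(h - 5)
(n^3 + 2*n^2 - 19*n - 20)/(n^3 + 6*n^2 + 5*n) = (n - 4)/n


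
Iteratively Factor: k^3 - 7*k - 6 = (k - 3)*(k^2 + 3*k + 2) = (k - 3)*(k + 2)*(k + 1)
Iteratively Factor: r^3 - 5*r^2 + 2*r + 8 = (r + 1)*(r^2 - 6*r + 8) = (r - 2)*(r + 1)*(r - 4)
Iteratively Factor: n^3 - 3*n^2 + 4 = (n + 1)*(n^2 - 4*n + 4) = (n - 2)*(n + 1)*(n - 2)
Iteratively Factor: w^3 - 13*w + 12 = (w + 4)*(w^2 - 4*w + 3) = (w - 3)*(w + 4)*(w - 1)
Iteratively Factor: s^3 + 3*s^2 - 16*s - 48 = (s - 4)*(s^2 + 7*s + 12) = (s - 4)*(s + 4)*(s + 3)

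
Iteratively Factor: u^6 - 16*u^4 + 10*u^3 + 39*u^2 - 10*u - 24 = (u + 4)*(u^5 - 4*u^4 + 10*u^2 - u - 6) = (u - 3)*(u + 4)*(u^4 - u^3 - 3*u^2 + u + 2) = (u - 3)*(u + 1)*(u + 4)*(u^3 - 2*u^2 - u + 2) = (u - 3)*(u - 1)*(u + 1)*(u + 4)*(u^2 - u - 2) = (u - 3)*(u - 2)*(u - 1)*(u + 1)*(u + 4)*(u + 1)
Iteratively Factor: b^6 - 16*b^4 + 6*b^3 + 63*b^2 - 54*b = (b - 3)*(b^5 + 3*b^4 - 7*b^3 - 15*b^2 + 18*b) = (b - 3)*(b - 1)*(b^4 + 4*b^3 - 3*b^2 - 18*b) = (b - 3)*(b - 1)*(b + 3)*(b^3 + b^2 - 6*b) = b*(b - 3)*(b - 1)*(b + 3)*(b^2 + b - 6) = b*(b - 3)*(b - 1)*(b + 3)^2*(b - 2)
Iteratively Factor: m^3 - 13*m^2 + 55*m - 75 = (m - 5)*(m^2 - 8*m + 15) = (m - 5)^2*(m - 3)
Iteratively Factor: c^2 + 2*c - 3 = (c - 1)*(c + 3)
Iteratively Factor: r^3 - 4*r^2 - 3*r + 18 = (r - 3)*(r^2 - r - 6) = (r - 3)*(r + 2)*(r - 3)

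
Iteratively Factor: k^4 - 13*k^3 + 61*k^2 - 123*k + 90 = (k - 5)*(k^3 - 8*k^2 + 21*k - 18) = (k - 5)*(k - 2)*(k^2 - 6*k + 9) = (k - 5)*(k - 3)*(k - 2)*(k - 3)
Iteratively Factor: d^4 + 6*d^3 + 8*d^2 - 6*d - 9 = (d - 1)*(d^3 + 7*d^2 + 15*d + 9) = (d - 1)*(d + 3)*(d^2 + 4*d + 3) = (d - 1)*(d + 1)*(d + 3)*(d + 3)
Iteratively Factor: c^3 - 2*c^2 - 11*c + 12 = (c - 4)*(c^2 + 2*c - 3) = (c - 4)*(c - 1)*(c + 3)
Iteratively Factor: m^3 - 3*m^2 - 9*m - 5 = (m - 5)*(m^2 + 2*m + 1) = (m - 5)*(m + 1)*(m + 1)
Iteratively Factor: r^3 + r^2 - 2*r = (r + 2)*(r^2 - r) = r*(r + 2)*(r - 1)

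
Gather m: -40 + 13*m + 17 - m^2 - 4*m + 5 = -m^2 + 9*m - 18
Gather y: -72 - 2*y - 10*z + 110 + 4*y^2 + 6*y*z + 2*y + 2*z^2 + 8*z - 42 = 4*y^2 + 6*y*z + 2*z^2 - 2*z - 4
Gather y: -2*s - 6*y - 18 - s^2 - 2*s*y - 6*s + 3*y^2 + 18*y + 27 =-s^2 - 8*s + 3*y^2 + y*(12 - 2*s) + 9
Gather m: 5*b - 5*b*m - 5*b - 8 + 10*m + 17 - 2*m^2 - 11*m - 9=-2*m^2 + m*(-5*b - 1)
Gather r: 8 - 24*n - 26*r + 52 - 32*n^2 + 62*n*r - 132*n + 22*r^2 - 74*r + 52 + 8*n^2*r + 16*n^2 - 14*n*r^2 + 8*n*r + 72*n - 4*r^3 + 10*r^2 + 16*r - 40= -16*n^2 - 84*n - 4*r^3 + r^2*(32 - 14*n) + r*(8*n^2 + 70*n - 84) + 72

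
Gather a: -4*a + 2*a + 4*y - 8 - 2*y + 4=-2*a + 2*y - 4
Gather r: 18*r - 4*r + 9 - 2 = 14*r + 7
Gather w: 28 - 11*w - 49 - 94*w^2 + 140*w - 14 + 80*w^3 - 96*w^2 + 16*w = 80*w^3 - 190*w^2 + 145*w - 35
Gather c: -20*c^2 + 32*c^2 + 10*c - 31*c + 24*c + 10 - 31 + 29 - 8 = 12*c^2 + 3*c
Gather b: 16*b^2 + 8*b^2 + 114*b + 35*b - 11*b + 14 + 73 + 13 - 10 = 24*b^2 + 138*b + 90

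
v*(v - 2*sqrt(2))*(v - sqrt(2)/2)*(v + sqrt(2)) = v^4 - 3*sqrt(2)*v^3/2 - 3*v^2 + 2*sqrt(2)*v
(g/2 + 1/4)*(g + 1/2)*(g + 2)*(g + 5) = g^4/2 + 4*g^3 + 69*g^2/8 + 47*g/8 + 5/4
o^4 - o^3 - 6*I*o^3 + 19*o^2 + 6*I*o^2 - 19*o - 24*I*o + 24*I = (o - 1)*(o - 8*I)*(o - I)*(o + 3*I)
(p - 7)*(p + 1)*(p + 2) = p^3 - 4*p^2 - 19*p - 14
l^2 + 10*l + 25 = (l + 5)^2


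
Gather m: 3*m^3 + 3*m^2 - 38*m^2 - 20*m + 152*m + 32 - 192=3*m^3 - 35*m^2 + 132*m - 160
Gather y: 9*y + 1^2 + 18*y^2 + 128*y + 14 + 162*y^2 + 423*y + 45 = 180*y^2 + 560*y + 60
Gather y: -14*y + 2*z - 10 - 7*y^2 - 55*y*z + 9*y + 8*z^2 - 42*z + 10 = -7*y^2 + y*(-55*z - 5) + 8*z^2 - 40*z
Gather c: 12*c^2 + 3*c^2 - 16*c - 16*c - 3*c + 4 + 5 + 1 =15*c^2 - 35*c + 10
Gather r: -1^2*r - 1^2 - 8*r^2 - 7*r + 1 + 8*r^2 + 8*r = 0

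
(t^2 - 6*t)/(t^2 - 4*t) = (t - 6)/(t - 4)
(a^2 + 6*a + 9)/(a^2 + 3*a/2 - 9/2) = 2*(a + 3)/(2*a - 3)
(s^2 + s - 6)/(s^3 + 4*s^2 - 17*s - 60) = (s - 2)/(s^2 + s - 20)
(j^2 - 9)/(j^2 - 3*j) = (j + 3)/j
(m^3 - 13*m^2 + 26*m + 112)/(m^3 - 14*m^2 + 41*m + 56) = (m + 2)/(m + 1)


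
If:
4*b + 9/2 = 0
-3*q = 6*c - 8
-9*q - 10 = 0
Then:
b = -9/8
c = 17/9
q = -10/9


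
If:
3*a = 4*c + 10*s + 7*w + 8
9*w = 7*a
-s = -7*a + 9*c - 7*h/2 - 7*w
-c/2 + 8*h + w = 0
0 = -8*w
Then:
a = 0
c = 128/1341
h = 8/1341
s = -1124/1341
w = 0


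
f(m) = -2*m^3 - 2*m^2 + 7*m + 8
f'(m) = -6*m^2 - 4*m + 7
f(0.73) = 11.27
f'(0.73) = 0.88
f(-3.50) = 44.75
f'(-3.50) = -52.50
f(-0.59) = 3.58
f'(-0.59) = 7.27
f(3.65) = -90.35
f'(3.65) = -87.54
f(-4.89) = 159.81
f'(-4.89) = -116.91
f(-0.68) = 2.94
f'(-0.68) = 6.95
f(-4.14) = 86.66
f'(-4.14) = -79.28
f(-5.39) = 225.35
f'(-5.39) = -145.75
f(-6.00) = 326.00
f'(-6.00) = -185.00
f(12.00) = -3652.00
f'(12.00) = -905.00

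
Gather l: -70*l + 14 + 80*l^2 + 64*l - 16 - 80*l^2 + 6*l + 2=0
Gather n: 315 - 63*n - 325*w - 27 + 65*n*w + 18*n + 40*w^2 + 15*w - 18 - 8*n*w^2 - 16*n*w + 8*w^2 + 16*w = n*(-8*w^2 + 49*w - 45) + 48*w^2 - 294*w + 270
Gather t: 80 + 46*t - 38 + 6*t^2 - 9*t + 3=6*t^2 + 37*t + 45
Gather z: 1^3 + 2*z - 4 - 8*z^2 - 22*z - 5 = -8*z^2 - 20*z - 8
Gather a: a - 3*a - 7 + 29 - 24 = -2*a - 2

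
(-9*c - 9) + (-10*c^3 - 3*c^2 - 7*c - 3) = -10*c^3 - 3*c^2 - 16*c - 12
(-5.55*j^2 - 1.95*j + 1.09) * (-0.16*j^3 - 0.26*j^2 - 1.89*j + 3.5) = 0.888*j^5 + 1.755*j^4 + 10.8221*j^3 - 16.0229*j^2 - 8.8851*j + 3.815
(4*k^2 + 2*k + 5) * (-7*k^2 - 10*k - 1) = -28*k^4 - 54*k^3 - 59*k^2 - 52*k - 5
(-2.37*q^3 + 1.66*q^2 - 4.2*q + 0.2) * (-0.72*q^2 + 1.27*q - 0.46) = 1.7064*q^5 - 4.2051*q^4 + 6.2224*q^3 - 6.2416*q^2 + 2.186*q - 0.092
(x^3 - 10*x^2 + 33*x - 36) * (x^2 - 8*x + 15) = x^5 - 18*x^4 + 128*x^3 - 450*x^2 + 783*x - 540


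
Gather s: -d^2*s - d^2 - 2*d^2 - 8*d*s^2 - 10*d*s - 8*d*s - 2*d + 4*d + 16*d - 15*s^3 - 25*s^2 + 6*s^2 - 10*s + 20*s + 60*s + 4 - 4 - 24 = -3*d^2 + 18*d - 15*s^3 + s^2*(-8*d - 19) + s*(-d^2 - 18*d + 70) - 24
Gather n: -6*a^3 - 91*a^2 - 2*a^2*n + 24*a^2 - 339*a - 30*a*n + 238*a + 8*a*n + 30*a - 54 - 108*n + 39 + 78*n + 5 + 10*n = -6*a^3 - 67*a^2 - 71*a + n*(-2*a^2 - 22*a - 20) - 10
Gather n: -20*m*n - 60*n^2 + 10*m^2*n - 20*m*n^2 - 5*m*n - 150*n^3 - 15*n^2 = -150*n^3 + n^2*(-20*m - 75) + n*(10*m^2 - 25*m)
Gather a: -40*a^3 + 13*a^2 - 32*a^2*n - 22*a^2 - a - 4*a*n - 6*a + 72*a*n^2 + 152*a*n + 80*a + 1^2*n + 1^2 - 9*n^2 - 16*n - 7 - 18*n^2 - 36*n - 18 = -40*a^3 + a^2*(-32*n - 9) + a*(72*n^2 + 148*n + 73) - 27*n^2 - 51*n - 24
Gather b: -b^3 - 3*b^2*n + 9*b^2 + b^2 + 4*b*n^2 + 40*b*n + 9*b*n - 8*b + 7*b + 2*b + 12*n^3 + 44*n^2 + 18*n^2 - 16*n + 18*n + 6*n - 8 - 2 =-b^3 + b^2*(10 - 3*n) + b*(4*n^2 + 49*n + 1) + 12*n^3 + 62*n^2 + 8*n - 10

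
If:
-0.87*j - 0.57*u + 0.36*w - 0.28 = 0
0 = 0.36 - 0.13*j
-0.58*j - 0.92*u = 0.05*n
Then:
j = 2.77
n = 54.6871794871795 - 11.6210526315789*w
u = 0.631578947368421*w - 4.71794871794872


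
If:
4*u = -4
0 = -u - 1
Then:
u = -1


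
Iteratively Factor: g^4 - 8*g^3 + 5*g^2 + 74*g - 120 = (g - 2)*(g^3 - 6*g^2 - 7*g + 60) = (g - 5)*(g - 2)*(g^2 - g - 12) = (g - 5)*(g - 2)*(g + 3)*(g - 4)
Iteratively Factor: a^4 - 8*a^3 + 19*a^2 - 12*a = (a)*(a^3 - 8*a^2 + 19*a - 12) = a*(a - 3)*(a^2 - 5*a + 4) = a*(a - 3)*(a - 1)*(a - 4)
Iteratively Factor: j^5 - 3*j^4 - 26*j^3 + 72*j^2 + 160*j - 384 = (j - 4)*(j^4 + j^3 - 22*j^2 - 16*j + 96) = (j - 4)*(j - 2)*(j^3 + 3*j^2 - 16*j - 48) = (j - 4)^2*(j - 2)*(j^2 + 7*j + 12) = (j - 4)^2*(j - 2)*(j + 4)*(j + 3)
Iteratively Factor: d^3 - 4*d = (d)*(d^2 - 4) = d*(d + 2)*(d - 2)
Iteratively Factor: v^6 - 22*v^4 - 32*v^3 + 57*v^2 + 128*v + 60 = (v - 5)*(v^5 + 5*v^4 + 3*v^3 - 17*v^2 - 28*v - 12) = (v - 5)*(v - 2)*(v^4 + 7*v^3 + 17*v^2 + 17*v + 6) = (v - 5)*(v - 2)*(v + 1)*(v^3 + 6*v^2 + 11*v + 6) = (v - 5)*(v - 2)*(v + 1)*(v + 2)*(v^2 + 4*v + 3) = (v - 5)*(v - 2)*(v + 1)^2*(v + 2)*(v + 3)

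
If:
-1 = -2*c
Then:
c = 1/2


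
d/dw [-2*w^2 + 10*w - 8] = 10 - 4*w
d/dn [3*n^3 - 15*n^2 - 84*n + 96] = 9*n^2 - 30*n - 84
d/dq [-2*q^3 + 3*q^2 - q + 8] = -6*q^2 + 6*q - 1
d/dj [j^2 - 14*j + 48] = 2*j - 14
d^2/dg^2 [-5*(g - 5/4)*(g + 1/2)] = -10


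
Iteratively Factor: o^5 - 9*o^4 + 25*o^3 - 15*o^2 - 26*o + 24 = (o + 1)*(o^4 - 10*o^3 + 35*o^2 - 50*o + 24) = (o - 3)*(o + 1)*(o^3 - 7*o^2 + 14*o - 8) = (o - 3)*(o - 1)*(o + 1)*(o^2 - 6*o + 8) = (o - 3)*(o - 2)*(o - 1)*(o + 1)*(o - 4)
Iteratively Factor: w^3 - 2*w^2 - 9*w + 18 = (w - 3)*(w^2 + w - 6) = (w - 3)*(w + 3)*(w - 2)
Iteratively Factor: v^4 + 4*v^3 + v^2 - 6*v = (v)*(v^3 + 4*v^2 + v - 6) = v*(v + 2)*(v^2 + 2*v - 3) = v*(v - 1)*(v + 2)*(v + 3)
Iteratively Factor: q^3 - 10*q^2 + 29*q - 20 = (q - 1)*(q^2 - 9*q + 20) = (q - 4)*(q - 1)*(q - 5)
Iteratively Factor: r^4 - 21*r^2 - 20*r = (r - 5)*(r^3 + 5*r^2 + 4*r) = r*(r - 5)*(r^2 + 5*r + 4) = r*(r - 5)*(r + 4)*(r + 1)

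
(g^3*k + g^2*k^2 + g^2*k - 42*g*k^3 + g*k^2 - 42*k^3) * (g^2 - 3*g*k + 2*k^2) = g^5*k - 2*g^4*k^2 + g^4*k - 43*g^3*k^3 - 2*g^3*k^2 + 128*g^2*k^4 - 43*g^2*k^3 - 84*g*k^5 + 128*g*k^4 - 84*k^5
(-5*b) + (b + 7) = 7 - 4*b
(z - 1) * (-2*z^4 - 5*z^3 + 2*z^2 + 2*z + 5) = -2*z^5 - 3*z^4 + 7*z^3 + 3*z - 5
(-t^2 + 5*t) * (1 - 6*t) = 6*t^3 - 31*t^2 + 5*t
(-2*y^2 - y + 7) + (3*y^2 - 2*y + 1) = y^2 - 3*y + 8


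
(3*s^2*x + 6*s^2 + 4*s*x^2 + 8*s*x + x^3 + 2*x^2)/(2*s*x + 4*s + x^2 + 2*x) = (3*s^2 + 4*s*x + x^2)/(2*s + x)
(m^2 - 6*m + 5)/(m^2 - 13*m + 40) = (m - 1)/(m - 8)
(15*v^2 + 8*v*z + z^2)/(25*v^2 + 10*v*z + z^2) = (3*v + z)/(5*v + z)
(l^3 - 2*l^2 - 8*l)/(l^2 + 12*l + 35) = l*(l^2 - 2*l - 8)/(l^2 + 12*l + 35)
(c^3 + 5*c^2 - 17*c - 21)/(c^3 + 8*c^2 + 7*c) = (c - 3)/c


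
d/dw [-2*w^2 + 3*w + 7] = 3 - 4*w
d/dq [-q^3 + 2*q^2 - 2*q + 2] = -3*q^2 + 4*q - 2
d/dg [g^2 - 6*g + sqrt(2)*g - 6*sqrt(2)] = 2*g - 6 + sqrt(2)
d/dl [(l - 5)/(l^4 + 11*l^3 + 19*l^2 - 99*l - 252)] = (l^4 + 11*l^3 + 19*l^2 - 99*l - (l - 5)*(4*l^3 + 33*l^2 + 38*l - 99) - 252)/(l^4 + 11*l^3 + 19*l^2 - 99*l - 252)^2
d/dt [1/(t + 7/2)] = -4/(2*t + 7)^2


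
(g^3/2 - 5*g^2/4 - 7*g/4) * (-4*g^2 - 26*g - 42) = -2*g^5 - 8*g^4 + 37*g^3/2 + 98*g^2 + 147*g/2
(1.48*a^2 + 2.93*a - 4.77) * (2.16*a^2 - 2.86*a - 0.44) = 3.1968*a^4 + 2.096*a^3 - 19.3342*a^2 + 12.353*a + 2.0988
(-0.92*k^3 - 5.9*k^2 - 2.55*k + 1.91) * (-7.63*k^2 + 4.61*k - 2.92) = 7.0196*k^5 + 40.7758*k^4 - 5.05610000000001*k^3 - 9.1008*k^2 + 16.2511*k - 5.5772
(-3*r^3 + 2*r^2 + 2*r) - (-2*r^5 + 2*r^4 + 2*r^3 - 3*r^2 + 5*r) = 2*r^5 - 2*r^4 - 5*r^3 + 5*r^2 - 3*r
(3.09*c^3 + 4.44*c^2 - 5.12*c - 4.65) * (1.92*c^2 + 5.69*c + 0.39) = 5.9328*c^5 + 26.1069*c^4 + 16.6383*c^3 - 36.3292*c^2 - 28.4553*c - 1.8135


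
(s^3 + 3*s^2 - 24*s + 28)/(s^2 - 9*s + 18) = (s^3 + 3*s^2 - 24*s + 28)/(s^2 - 9*s + 18)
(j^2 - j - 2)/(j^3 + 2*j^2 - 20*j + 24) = (j + 1)/(j^2 + 4*j - 12)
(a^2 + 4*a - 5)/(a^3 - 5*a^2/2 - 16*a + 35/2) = 2*(a + 5)/(2*a^2 - 3*a - 35)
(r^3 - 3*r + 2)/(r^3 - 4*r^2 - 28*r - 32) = (r^2 - 2*r + 1)/(r^2 - 6*r - 16)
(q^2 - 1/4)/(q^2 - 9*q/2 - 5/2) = (q - 1/2)/(q - 5)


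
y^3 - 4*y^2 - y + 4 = (y - 4)*(y - 1)*(y + 1)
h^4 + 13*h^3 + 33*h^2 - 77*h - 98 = (h - 2)*(h + 1)*(h + 7)^2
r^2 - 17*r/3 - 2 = (r - 6)*(r + 1/3)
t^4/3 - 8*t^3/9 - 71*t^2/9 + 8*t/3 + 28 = (t/3 + 1)*(t - 6)*(t - 2)*(t + 7/3)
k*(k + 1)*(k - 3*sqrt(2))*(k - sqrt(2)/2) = k^4 - 7*sqrt(2)*k^3/2 + k^3 - 7*sqrt(2)*k^2/2 + 3*k^2 + 3*k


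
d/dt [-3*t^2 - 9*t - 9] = -6*t - 9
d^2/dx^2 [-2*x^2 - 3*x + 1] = -4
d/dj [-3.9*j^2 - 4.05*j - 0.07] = -7.8*j - 4.05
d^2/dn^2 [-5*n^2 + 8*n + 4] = -10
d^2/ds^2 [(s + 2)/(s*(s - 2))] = 2*(s^3 + 6*s^2 - 12*s + 8)/(s^3*(s^3 - 6*s^2 + 12*s - 8))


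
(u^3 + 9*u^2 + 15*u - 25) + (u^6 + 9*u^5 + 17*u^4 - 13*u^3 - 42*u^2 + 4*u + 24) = u^6 + 9*u^5 + 17*u^4 - 12*u^3 - 33*u^2 + 19*u - 1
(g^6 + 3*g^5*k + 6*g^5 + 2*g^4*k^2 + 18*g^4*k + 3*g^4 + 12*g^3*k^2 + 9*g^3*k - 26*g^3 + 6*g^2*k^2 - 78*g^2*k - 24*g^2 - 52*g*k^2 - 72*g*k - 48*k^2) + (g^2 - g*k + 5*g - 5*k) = g^6 + 3*g^5*k + 6*g^5 + 2*g^4*k^2 + 18*g^4*k + 3*g^4 + 12*g^3*k^2 + 9*g^3*k - 26*g^3 + 6*g^2*k^2 - 78*g^2*k - 23*g^2 - 52*g*k^2 - 73*g*k + 5*g - 48*k^2 - 5*k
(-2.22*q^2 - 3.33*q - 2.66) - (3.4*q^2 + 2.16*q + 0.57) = -5.62*q^2 - 5.49*q - 3.23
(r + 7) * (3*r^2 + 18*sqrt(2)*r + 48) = 3*r^3 + 21*r^2 + 18*sqrt(2)*r^2 + 48*r + 126*sqrt(2)*r + 336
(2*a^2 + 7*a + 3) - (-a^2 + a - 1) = 3*a^2 + 6*a + 4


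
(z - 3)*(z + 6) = z^2 + 3*z - 18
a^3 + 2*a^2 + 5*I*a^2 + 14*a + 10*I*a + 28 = (a + 2)*(a - 2*I)*(a + 7*I)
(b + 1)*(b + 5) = b^2 + 6*b + 5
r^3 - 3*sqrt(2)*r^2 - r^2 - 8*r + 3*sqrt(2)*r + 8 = (r - 1)*(r - 4*sqrt(2))*(r + sqrt(2))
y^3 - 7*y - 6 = (y - 3)*(y + 1)*(y + 2)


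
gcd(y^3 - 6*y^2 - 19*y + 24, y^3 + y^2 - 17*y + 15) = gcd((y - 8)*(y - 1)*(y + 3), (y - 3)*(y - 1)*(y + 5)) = y - 1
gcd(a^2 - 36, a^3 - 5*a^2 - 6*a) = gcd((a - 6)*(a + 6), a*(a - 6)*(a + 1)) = a - 6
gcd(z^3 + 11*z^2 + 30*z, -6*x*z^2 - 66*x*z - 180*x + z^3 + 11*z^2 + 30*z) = z^2 + 11*z + 30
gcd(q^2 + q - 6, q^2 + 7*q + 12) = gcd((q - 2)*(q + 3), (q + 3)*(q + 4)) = q + 3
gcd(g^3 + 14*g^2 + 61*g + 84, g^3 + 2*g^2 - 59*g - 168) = g^2 + 10*g + 21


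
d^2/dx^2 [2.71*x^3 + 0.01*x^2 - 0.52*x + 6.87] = 16.26*x + 0.02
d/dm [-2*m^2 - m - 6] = -4*m - 1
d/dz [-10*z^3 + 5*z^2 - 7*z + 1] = -30*z^2 + 10*z - 7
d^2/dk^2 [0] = 0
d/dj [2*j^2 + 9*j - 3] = 4*j + 9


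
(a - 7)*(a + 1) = a^2 - 6*a - 7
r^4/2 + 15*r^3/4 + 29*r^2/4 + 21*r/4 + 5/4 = (r/2 + 1/2)*(r + 1/2)*(r + 1)*(r + 5)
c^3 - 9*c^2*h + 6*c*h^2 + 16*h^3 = (c - 8*h)*(c - 2*h)*(c + h)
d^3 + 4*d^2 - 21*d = d*(d - 3)*(d + 7)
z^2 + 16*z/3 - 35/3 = (z - 5/3)*(z + 7)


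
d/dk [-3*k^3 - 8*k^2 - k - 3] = -9*k^2 - 16*k - 1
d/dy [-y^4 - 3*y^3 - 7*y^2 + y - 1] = -4*y^3 - 9*y^2 - 14*y + 1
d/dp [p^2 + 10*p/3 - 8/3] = 2*p + 10/3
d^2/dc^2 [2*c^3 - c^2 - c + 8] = 12*c - 2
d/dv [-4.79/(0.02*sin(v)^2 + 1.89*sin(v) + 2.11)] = (0.1916*sin(v) + 9.0531)*cos(v)/(0.02*sin(v)^2 + 1.89*sin(v) + 2.11)^2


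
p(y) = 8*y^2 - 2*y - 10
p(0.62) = -8.16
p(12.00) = 1118.00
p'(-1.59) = -27.44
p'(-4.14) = -68.24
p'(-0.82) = -15.12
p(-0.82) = -2.98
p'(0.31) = 2.96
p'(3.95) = 61.20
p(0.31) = -9.85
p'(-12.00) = -194.00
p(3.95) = 106.92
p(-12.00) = 1166.00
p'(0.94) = 13.04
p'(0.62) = 7.92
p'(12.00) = 190.00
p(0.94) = -4.81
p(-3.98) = 124.68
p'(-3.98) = -65.68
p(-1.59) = 13.40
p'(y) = 16*y - 2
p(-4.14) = 135.40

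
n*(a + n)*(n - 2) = a*n^2 - 2*a*n + n^3 - 2*n^2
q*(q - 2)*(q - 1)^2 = q^4 - 4*q^3 + 5*q^2 - 2*q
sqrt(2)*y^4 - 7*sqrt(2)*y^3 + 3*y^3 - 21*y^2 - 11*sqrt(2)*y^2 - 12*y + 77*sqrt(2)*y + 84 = (y - 7)*(y - 2*sqrt(2))*(y + 3*sqrt(2))*(sqrt(2)*y + 1)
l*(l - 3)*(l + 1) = l^3 - 2*l^2 - 3*l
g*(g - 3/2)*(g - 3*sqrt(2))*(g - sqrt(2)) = g^4 - 4*sqrt(2)*g^3 - 3*g^3/2 + 6*g^2 + 6*sqrt(2)*g^2 - 9*g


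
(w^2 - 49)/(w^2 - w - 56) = (w - 7)/(w - 8)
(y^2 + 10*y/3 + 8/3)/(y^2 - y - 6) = (y + 4/3)/(y - 3)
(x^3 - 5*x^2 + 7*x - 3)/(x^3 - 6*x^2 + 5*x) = (x^2 - 4*x + 3)/(x*(x - 5))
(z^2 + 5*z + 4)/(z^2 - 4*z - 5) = (z + 4)/(z - 5)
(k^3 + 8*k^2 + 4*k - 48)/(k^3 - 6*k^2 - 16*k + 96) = (k^2 + 4*k - 12)/(k^2 - 10*k + 24)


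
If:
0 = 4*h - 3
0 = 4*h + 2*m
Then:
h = 3/4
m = -3/2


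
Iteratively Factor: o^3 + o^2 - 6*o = (o + 3)*(o^2 - 2*o) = (o - 2)*(o + 3)*(o)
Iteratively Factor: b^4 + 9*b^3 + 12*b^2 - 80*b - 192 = (b + 4)*(b^3 + 5*b^2 - 8*b - 48) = (b + 4)^2*(b^2 + b - 12) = (b - 3)*(b + 4)^2*(b + 4)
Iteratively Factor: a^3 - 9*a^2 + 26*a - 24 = (a - 3)*(a^2 - 6*a + 8) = (a - 4)*(a - 3)*(a - 2)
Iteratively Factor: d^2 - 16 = (d + 4)*(d - 4)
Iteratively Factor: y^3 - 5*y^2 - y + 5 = (y + 1)*(y^2 - 6*y + 5) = (y - 5)*(y + 1)*(y - 1)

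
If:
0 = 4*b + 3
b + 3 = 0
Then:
No Solution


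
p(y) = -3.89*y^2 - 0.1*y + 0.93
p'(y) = -7.78*y - 0.1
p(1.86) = -12.71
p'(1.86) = -14.57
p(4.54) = -79.70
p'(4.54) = -35.42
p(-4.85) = -90.09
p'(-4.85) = 37.63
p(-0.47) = 0.12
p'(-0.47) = 3.56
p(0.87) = -2.10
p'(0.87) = -6.87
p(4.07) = -63.91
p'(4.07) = -31.76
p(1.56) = -8.69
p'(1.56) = -12.24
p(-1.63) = -9.24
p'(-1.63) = 12.58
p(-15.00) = -872.82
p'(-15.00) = 116.60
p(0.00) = 0.93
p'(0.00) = -0.10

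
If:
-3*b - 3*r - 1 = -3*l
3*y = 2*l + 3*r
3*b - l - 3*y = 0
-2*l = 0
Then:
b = -1/6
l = 0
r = -1/6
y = -1/6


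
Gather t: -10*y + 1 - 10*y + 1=2 - 20*y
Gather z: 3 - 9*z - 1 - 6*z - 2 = -15*z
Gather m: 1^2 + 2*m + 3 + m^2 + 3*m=m^2 + 5*m + 4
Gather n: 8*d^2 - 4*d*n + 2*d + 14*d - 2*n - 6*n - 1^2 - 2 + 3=8*d^2 + 16*d + n*(-4*d - 8)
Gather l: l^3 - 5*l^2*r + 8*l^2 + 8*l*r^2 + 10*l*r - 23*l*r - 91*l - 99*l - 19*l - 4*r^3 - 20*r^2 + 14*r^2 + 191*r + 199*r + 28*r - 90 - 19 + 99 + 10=l^3 + l^2*(8 - 5*r) + l*(8*r^2 - 13*r - 209) - 4*r^3 - 6*r^2 + 418*r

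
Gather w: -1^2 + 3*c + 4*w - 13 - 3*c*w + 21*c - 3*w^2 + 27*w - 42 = 24*c - 3*w^2 + w*(31 - 3*c) - 56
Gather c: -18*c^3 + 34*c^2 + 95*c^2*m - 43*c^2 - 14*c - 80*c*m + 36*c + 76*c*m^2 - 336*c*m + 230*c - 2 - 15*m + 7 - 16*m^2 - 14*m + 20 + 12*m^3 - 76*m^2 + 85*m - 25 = -18*c^3 + c^2*(95*m - 9) + c*(76*m^2 - 416*m + 252) + 12*m^3 - 92*m^2 + 56*m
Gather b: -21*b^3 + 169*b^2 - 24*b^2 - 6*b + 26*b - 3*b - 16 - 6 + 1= -21*b^3 + 145*b^2 + 17*b - 21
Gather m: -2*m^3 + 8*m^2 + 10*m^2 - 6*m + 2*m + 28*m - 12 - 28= -2*m^3 + 18*m^2 + 24*m - 40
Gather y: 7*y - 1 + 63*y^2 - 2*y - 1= 63*y^2 + 5*y - 2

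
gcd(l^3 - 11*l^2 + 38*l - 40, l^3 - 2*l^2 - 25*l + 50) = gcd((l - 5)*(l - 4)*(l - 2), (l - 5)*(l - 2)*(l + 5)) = l^2 - 7*l + 10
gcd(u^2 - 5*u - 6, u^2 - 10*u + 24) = u - 6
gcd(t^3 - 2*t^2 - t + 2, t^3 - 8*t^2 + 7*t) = t - 1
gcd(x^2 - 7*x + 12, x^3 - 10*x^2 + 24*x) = x - 4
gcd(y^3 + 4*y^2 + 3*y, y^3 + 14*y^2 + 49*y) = y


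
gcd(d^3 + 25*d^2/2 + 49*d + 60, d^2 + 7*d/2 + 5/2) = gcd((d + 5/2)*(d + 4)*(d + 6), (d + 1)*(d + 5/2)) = d + 5/2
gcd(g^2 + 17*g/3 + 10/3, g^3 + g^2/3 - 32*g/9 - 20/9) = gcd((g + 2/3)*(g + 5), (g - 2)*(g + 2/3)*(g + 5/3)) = g + 2/3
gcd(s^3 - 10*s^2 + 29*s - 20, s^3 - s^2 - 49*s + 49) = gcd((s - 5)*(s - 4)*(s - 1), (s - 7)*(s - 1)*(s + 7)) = s - 1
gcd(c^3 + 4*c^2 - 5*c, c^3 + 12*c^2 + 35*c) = c^2 + 5*c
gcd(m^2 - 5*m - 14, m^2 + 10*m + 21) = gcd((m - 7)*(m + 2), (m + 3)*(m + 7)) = 1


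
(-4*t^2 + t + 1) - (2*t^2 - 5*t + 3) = -6*t^2 + 6*t - 2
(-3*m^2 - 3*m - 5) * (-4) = 12*m^2 + 12*m + 20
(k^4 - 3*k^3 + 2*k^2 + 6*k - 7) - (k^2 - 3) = k^4 - 3*k^3 + k^2 + 6*k - 4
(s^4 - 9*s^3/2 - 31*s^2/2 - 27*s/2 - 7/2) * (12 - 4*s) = -4*s^5 + 30*s^4 + 8*s^3 - 132*s^2 - 148*s - 42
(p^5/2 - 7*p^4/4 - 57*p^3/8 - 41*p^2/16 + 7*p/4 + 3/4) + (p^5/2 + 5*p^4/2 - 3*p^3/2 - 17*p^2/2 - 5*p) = p^5 + 3*p^4/4 - 69*p^3/8 - 177*p^2/16 - 13*p/4 + 3/4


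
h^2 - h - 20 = (h - 5)*(h + 4)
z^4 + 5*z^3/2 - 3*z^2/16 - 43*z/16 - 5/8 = (z - 1)*(z + 1/4)*(z + 5/4)*(z + 2)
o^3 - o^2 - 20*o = o*(o - 5)*(o + 4)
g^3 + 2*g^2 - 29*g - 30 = (g - 5)*(g + 1)*(g + 6)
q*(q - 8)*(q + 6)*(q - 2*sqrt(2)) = q^4 - 2*sqrt(2)*q^3 - 2*q^3 - 48*q^2 + 4*sqrt(2)*q^2 + 96*sqrt(2)*q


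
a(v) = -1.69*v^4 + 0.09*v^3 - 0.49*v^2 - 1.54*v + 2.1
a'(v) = -6.76*v^3 + 0.27*v^2 - 0.98*v - 1.54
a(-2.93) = -124.41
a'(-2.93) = 173.69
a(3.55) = -273.93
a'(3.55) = -304.05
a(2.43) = -62.17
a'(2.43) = -99.33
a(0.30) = 1.58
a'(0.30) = -1.99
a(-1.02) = 1.24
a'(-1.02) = 6.91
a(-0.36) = 2.56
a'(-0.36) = -0.84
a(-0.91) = 1.87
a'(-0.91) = 4.67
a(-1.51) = -5.79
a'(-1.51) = 23.83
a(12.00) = -34975.26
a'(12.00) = -11655.70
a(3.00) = -141.39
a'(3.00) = -184.57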